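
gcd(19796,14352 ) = 4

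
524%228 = 68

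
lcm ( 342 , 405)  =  15390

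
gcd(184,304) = 8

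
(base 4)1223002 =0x1AC2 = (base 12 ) 3b6a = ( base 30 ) 7ia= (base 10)6850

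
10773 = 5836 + 4937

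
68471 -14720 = 53751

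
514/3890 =257/1945  =  0.13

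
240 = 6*40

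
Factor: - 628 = -2^2*157^1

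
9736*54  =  525744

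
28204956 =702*40178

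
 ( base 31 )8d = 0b100000101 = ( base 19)DE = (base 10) 261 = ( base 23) b8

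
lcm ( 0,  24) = 0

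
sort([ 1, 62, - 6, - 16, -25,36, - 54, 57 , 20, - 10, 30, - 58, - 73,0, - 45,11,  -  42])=[ - 73,-58 ,-54, - 45,-42,  -  25, - 16, - 10,-6, 0 , 1, 11, 20, 30, 36,57, 62 ]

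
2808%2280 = 528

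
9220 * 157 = 1447540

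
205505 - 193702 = 11803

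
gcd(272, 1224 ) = 136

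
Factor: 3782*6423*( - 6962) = - 2^2*3^1*31^1*59^2 * 61^1*2141^1= - 169119414132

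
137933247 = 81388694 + 56544553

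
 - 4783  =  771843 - 776626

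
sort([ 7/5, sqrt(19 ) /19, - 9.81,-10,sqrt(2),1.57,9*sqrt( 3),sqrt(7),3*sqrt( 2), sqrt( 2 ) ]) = [ - 10, - 9.81, sqrt( 19 )/19, 7/5,sqrt ( 2),sqrt( 2),1.57,sqrt( 7 ),3 * sqrt( 2), 9*sqrt(3)] 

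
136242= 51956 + 84286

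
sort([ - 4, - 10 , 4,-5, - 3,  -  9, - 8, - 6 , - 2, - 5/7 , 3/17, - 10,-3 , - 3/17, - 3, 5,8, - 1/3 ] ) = [ - 10, -10, - 9, - 8 ,-6, - 5,-4 , - 3, - 3, - 3, - 2,-5/7 , - 1/3, - 3/17,3/17 , 4,5,  8 ]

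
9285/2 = 4642 + 1/2  =  4642.50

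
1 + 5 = 6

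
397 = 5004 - 4607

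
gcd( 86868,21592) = 4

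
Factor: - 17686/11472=-37/24 = - 2^(-3 )*3^ ( - 1) * 37^1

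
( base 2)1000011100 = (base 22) 12C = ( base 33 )gc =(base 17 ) 1ED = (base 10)540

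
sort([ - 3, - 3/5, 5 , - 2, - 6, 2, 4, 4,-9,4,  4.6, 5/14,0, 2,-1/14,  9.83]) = [ - 9,  -  6,- 3, - 2,  -  3/5 ,-1/14,0,  5/14, 2,  2, 4, 4, 4, 4.6,5, 9.83] 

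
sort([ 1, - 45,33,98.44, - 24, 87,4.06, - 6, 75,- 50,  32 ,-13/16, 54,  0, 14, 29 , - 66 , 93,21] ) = [ - 66, - 50, - 45, - 24, - 6, - 13/16, 0,1,4.06, 14, 21, 29, 32, 33, 54 , 75,87, 93, 98.44]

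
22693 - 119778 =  - 97085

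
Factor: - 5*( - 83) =415 =5^1 * 83^1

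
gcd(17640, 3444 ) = 84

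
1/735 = 1/735 = 0.00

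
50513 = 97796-47283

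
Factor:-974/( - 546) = 3^(-1 )*7^ ( - 1 )*13^ ( - 1 )*487^1 = 487/273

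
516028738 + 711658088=1227686826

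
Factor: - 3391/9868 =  -2^( - 2 )*2467^( - 1 )*3391^1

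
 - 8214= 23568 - 31782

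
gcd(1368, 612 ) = 36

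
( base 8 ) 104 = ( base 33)22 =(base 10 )68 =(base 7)125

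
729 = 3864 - 3135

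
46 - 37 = 9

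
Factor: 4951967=47^1 * 105361^1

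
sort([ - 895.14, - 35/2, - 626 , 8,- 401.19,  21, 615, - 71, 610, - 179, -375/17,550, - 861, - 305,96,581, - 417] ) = [ - 895.14, - 861, - 626, - 417, - 401.19, - 305,-179, -71, - 375/17 ,-35/2 , 8, 21,96, 550,581, 610 , 615]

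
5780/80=72 + 1/4 = 72.25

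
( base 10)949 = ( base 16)3b5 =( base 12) 671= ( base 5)12244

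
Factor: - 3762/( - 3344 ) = 9/8 = 2^(-3)*3^2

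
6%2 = 0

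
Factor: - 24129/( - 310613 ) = 3^2*7^1*811^( - 1) = 63/811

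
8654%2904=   2846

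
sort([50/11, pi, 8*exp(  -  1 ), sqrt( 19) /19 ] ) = [sqrt(19)/19, 8*exp( - 1 ),pi,50/11 ] 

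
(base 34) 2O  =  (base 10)92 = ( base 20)4C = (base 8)134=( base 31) 2u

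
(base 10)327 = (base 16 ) 147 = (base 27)C3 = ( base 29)B8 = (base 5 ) 2302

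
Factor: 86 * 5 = 2^1*5^1*43^1= 430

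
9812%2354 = 396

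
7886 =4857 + 3029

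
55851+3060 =58911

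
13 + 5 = 18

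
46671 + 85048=131719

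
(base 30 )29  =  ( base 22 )33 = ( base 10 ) 69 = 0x45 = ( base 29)2B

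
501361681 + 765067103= 1266428784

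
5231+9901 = 15132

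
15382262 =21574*713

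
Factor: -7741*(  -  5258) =2^1*11^1*239^1*7741^1  =  40702178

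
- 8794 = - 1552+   -  7242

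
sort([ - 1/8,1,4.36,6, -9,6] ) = [ - 9, - 1/8,1,4.36, 6,6]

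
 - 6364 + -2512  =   - 8876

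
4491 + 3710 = 8201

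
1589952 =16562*96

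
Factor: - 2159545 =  -5^1*521^1 * 829^1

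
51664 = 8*6458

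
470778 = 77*6114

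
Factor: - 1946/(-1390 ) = 7/5 = 5^(-1 ) * 7^1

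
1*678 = 678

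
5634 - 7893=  - 2259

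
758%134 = 88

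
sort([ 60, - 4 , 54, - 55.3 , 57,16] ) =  [ - 55.3 , - 4,16,54, 57,60]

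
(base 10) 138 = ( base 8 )212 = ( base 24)5i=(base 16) 8a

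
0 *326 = 0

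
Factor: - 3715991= - 3715991^1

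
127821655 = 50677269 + 77144386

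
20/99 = 20/99   =  0.20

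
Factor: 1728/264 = 2^3*3^2 * 11^ ( -1 ) = 72/11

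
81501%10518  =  7875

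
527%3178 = 527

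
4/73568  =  1/18392 = 0.00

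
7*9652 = 67564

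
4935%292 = 263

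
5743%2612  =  519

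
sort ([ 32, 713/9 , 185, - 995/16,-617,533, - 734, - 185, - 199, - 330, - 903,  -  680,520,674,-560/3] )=[ - 903, - 734, - 680, - 617,-330, - 199,  -  560/3, - 185, - 995/16,32, 713/9,185,520 , 533, 674 ] 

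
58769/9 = 58769/9 =6529.89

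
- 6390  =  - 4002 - 2388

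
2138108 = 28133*76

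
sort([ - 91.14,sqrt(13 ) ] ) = [ -91.14, sqrt(13 )]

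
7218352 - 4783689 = 2434663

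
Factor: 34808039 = 7^1*23^1*149^1*1451^1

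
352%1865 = 352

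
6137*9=55233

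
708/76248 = 59/6354 = 0.01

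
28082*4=112328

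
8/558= 4/279  =  0.01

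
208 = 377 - 169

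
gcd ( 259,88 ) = 1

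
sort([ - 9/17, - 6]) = [ - 6, - 9/17]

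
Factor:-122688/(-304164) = 2^4*3^1*7^ (- 1)*17^( - 1) = 48/119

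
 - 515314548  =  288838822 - 804153370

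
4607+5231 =9838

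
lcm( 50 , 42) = 1050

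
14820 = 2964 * 5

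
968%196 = 184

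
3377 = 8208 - 4831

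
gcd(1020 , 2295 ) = 255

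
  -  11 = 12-23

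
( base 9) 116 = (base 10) 96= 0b1100000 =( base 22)48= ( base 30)36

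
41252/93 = 41252/93 = 443.57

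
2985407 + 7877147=10862554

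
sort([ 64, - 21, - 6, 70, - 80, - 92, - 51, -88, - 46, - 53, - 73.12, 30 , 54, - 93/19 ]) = [  -  92, - 88, - 80, - 73.12, - 53, - 51,-46, - 21,- 6 , - 93/19,30 , 54,  64,  70] 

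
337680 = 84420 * 4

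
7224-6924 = 300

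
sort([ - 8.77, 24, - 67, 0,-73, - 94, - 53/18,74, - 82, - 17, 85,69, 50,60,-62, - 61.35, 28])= [ - 94,-82,-73, - 67, - 62, - 61.35, - 17, - 8.77, - 53/18, 0,24, 28, 50,60,  69,74,85 ]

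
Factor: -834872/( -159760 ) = 2^(  -  1) * 5^( - 1)*79^1*1321^1*1997^( - 1) = 104359/19970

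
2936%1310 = 316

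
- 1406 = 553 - 1959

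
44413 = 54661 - 10248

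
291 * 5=1455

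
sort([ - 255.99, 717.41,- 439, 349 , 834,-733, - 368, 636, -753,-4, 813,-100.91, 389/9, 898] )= [-753, - 733, - 439, - 368, - 255.99, - 100.91,-4,389/9, 349, 636 , 717.41,813, 834, 898]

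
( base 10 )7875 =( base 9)11720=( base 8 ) 17303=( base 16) 1ec3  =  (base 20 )JDF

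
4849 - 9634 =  - 4785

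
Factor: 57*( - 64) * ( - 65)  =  237120 = 2^6 * 3^1*5^1*13^1*19^1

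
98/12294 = 49/6147 = 0.01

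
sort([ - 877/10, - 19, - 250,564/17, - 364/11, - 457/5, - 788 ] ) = [ - 788, - 250, - 457/5, - 877/10, - 364/11, - 19,564/17]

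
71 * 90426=6420246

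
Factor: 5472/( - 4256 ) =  - 9/7 = - 3^2*7^(-1)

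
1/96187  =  1/96187 = 0.00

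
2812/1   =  2812 = 2812.00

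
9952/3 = 9952/3 = 3317.33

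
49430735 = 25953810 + 23476925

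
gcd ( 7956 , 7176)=156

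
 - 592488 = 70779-663267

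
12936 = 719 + 12217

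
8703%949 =162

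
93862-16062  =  77800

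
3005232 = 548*5484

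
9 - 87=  - 78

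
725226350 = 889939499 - 164713149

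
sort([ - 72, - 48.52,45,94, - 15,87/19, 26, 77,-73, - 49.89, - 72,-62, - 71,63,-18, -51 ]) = [ - 73, - 72, - 72, - 71, -62,  -  51, - 49.89, - 48.52, - 18, - 15, 87/19, 26,45,63,  77 , 94]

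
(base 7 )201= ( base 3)10200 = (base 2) 1100011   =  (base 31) 36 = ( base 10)99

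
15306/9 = 1700 + 2/3= 1700.67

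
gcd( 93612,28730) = 2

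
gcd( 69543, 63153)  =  9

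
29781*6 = 178686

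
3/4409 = 3/4409 = 0.00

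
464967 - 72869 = 392098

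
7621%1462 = 311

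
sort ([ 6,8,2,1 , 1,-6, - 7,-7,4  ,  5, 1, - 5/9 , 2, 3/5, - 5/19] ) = [-7, - 7, - 6,-5/9,  -  5/19, 3/5, 1, 1, 1, 2, 2, 4, 5, 6,8] 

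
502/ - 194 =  - 251/97= -2.59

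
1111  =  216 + 895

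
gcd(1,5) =1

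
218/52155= 218/52155 = 0.00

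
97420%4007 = 1252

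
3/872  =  3/872 = 0.00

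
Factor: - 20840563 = -20840563^1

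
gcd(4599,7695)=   9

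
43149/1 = 43149 = 43149.00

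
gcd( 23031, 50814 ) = 27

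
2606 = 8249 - 5643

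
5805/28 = 207+9/28= 207.32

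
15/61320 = 1/4088 = 0.00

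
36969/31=36969/31=1192.55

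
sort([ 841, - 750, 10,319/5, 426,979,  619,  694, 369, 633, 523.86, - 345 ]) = [-750 , -345 , 10,319/5, 369, 426,523.86,619, 633, 694,841, 979 ]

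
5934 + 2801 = 8735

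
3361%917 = 610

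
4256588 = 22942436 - 18685848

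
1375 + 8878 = 10253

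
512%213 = 86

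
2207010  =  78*28295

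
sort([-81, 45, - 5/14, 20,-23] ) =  [ - 81, - 23, - 5/14,  20,  45]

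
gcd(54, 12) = 6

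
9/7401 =3/2467 = 0.00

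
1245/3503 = 1245/3503 =0.36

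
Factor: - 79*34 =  - 2686 = - 2^1 * 17^1*79^1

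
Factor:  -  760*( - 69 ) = 52440 = 2^3*3^1* 5^1*19^1 * 23^1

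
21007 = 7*3001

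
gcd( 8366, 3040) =2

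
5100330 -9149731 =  - 4049401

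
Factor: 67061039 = 17^1*3944767^1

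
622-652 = -30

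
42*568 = 23856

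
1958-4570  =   - 2612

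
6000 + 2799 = 8799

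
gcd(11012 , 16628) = 4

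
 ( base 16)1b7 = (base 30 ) ej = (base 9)537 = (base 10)439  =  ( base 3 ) 121021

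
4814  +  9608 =14422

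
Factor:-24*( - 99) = 2^3*3^3 * 11^1  =  2376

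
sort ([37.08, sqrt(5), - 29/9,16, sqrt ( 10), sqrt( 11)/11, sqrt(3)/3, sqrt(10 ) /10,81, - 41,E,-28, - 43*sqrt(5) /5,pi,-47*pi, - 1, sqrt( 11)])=[-47*pi,-41, - 28, - 43*sqrt( 5)/5,-29/9,-1,sqrt( 11)/11,  sqrt( 10)/10, sqrt( 3) /3, sqrt( 5), E, pi,sqrt (10), sqrt( 11), 16,37.08,81 ]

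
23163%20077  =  3086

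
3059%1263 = 533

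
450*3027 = 1362150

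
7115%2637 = 1841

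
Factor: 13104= 2^4*3^2 * 7^1 *13^1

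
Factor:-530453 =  - 7^1 *11^1*83^2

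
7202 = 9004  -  1802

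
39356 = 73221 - 33865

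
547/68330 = 547/68330 = 0.01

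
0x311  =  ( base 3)1002002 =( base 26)145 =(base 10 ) 785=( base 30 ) Q5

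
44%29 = 15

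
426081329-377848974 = 48232355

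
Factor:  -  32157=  - 3^4*397^1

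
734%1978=734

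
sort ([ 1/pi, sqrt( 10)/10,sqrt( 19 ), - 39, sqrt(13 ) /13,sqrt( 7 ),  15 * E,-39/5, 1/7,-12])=[ - 39, - 12, - 39/5,  1/7,  sqrt(13 ) /13,sqrt (10 )/10, 1/pi , sqrt( 7 ), sqrt(19 ),15*E ]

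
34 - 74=  -  40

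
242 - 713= - 471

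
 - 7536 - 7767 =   -  15303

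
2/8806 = 1/4403 = 0.00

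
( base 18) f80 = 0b1001110001100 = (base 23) 9ad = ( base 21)b76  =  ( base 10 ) 5004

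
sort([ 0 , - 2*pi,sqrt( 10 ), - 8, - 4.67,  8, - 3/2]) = [ - 8,  -  2*pi,  -  4.67, - 3/2,0,sqrt(10) , 8] 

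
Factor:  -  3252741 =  - 3^1*1084247^1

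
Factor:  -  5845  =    -  5^1*7^1*167^1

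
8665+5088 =13753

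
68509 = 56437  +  12072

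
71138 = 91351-20213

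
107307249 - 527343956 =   -  420036707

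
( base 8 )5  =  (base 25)5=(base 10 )5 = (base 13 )5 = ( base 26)5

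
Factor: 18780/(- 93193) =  - 2^2 * 3^1*5^1*41^ (-1)*313^1 * 2273^ ( - 1)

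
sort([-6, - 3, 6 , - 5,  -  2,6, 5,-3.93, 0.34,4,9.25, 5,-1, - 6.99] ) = [ - 6.99,-6, - 5,-3.93, - 3, - 2, - 1,0.34, 4,  5, 5,6, 6, 9.25] 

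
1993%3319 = 1993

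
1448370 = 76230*19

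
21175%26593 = 21175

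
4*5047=20188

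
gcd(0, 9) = 9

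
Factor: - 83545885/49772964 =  - 2^( - 2 )*3^( - 1 )*5^1*4147747^( - 1)*16709177^1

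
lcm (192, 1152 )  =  1152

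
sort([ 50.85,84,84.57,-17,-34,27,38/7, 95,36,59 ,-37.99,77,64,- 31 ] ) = [-37.99,-34,-31,-17,38/7,27, 36,50.85,59,64, 77,84,84.57,95 ]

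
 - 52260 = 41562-93822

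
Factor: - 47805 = -3^1 * 5^1*3187^1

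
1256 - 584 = 672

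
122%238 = 122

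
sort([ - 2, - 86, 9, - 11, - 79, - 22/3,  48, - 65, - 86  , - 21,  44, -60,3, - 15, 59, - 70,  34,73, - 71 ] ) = [  -  86 , - 86 , - 79, - 71, - 70,- 65, - 60, - 21 , - 15, - 11, - 22/3, - 2, 3, 9,34, 44, 48,  59,  73 ]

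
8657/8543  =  8657/8543 = 1.01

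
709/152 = 709/152 = 4.66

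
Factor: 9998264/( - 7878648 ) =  - 3^( - 1 )*887^1*1409^1 * 328277^( - 1) = - 1249783/984831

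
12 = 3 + 9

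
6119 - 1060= 5059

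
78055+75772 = 153827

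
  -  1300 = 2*(- 650)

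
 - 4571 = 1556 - 6127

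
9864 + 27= 9891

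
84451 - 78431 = 6020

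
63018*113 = 7121034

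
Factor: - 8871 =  - 3^1 * 2957^1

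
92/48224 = 23/12056= 0.00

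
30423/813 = 10141/271 = 37.42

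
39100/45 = 868+ 8/9   =  868.89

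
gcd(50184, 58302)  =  738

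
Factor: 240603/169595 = 3^1*5^( - 1 )*11^1*23^1*107^( - 1 ) = 759/535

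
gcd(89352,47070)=18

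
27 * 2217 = 59859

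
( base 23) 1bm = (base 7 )2226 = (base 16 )324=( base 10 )804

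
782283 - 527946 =254337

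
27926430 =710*39333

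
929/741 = 929/741 = 1.25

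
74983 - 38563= 36420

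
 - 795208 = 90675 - 885883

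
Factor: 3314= 2^1*1657^1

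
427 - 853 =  - 426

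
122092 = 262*466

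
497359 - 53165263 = - 52667904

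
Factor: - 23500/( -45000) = 2^ ( - 1)*3^( - 2)*5^( - 1)*47^1 = 47/90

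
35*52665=1843275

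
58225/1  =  58225 = 58225.00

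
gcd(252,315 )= 63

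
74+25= 99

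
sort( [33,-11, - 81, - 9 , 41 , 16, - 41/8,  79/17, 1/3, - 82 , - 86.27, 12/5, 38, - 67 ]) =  [-86.27, - 82 , -81, - 67, - 11,  -  9,-41/8,1/3, 12/5, 79/17, 16, 33, 38,41]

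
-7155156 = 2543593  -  9698749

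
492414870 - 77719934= 414694936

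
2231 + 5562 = 7793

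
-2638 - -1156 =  - 1482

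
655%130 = 5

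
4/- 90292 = -1 + 22572/22573 = - 0.00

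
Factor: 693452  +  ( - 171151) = 13^1*40177^1= 522301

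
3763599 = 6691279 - 2927680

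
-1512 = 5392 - 6904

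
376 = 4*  94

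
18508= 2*9254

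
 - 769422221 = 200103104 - 969525325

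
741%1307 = 741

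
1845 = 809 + 1036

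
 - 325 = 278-603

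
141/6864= 47/2288=0.02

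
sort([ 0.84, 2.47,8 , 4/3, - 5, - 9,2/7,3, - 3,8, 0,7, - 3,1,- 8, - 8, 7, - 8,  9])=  [ - 9, - 8, -8, - 8,  -  5,-3, - 3,0, 2/7,0.84, 1,4/3,2.47,3, 7,7,8, 8,9 ]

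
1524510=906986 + 617524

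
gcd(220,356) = 4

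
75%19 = 18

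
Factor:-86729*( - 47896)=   4153972184 = 2^3*5987^1 *86729^1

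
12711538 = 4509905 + 8201633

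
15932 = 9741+6191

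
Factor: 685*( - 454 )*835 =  - 2^1*5^2 * 137^1 *167^1*227^1 = - 259676650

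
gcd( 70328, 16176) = 8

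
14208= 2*7104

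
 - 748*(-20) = 14960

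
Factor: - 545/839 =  - 5^1*109^1*839^( - 1 ) 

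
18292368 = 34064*537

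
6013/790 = 6013/790 = 7.61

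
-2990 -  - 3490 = 500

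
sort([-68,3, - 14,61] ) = [ -68,  -  14, 3,  61] 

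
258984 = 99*2616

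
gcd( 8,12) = 4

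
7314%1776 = 210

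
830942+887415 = 1718357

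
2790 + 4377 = 7167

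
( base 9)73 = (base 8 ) 102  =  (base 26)2e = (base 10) 66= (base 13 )51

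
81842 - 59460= 22382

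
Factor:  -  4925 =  - 5^2*197^1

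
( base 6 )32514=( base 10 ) 4510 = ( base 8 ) 10636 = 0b1000110011110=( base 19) C97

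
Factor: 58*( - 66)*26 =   -  2^3*3^1 * 11^1*13^1*29^1 = - 99528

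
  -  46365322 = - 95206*487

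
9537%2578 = 1803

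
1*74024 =74024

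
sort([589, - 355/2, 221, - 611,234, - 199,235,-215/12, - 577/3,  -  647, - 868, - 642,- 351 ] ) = [ - 868, - 647, - 642, - 611, - 351, - 199, - 577/3, - 355/2, - 215/12,221, 234,235,589] 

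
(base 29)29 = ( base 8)103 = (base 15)47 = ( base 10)67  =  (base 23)2l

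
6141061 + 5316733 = 11457794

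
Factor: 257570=2^1*5^1*43^1*599^1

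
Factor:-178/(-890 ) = 5^(-1 ) = 1/5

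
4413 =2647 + 1766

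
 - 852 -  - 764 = - 88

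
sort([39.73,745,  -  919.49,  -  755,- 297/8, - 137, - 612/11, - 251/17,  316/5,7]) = [ - 919.49,  -  755, - 137, - 612/11, - 297/8,  -  251/17,7,  39.73 , 316/5,745]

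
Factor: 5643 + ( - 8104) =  - 23^1*107^1 = - 2461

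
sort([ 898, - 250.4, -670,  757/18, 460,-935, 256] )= [-935, - 670, - 250.4, 757/18, 256 , 460, 898] 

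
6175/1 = 6175 = 6175.00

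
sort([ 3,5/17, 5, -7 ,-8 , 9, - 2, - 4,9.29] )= [ - 8, - 7 , - 4, - 2,5/17,3, 5, 9 , 9.29 ] 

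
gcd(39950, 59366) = 2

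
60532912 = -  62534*(  -  968) 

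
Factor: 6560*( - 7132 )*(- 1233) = 2^7*3^2*5^1*41^1*137^1 * 1783^1 = 57687039360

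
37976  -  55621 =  - 17645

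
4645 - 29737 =  -  25092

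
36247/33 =1098 + 13/33 = 1098.39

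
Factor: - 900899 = -601^1*1499^1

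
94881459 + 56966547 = 151848006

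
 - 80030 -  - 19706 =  - 60324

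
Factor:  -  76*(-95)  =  7220= 2^2  *  5^1*19^2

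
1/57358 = 1/57358= 0.00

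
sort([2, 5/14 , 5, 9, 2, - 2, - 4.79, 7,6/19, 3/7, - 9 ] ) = [ - 9, - 4.79,-2, 6/19, 5/14, 3/7, 2 , 2, 5, 7, 9]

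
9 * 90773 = 816957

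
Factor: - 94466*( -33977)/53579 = 2^1*  61^1*131^(  -  1 ) * 149^1*317^1*409^( - 1)*557^1 = 3209671282/53579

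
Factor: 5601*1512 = 2^3*3^4*7^1*1867^1= 8468712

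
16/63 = 16/63 = 0.25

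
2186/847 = 2+492/847 = 2.58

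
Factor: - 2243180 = -2^2 * 5^1*59^1*1901^1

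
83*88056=7308648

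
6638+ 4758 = 11396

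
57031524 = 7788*7323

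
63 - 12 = 51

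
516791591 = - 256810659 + 773602250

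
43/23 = 1 + 20/23 = 1.87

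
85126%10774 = 9708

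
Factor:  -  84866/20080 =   -  2^(-3) * 5^( - 1 ) * 251^( - 1)*  42433^1 = - 42433/10040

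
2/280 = 1/140  =  0.01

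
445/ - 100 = -5 + 11/20 =- 4.45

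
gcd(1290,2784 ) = 6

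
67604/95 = 67604/95 = 711.62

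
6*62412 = 374472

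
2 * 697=1394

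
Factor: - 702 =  - 2^1*3^3*13^1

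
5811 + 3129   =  8940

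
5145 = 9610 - 4465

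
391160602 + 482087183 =873247785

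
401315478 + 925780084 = 1327095562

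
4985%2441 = 103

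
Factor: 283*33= 9339 = 3^1*11^1 * 283^1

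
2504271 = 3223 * 777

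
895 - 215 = 680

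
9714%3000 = 714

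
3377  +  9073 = 12450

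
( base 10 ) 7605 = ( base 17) 1956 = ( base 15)23c0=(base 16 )1db5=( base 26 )b6d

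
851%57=53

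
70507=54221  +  16286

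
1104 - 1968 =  - 864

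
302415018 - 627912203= - 325497185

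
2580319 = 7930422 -5350103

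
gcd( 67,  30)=1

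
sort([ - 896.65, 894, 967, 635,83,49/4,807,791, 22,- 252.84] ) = [ - 896.65, - 252.84,49/4, 22,  83, 635, 791,807, 894,967] 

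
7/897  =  7/897  =  0.01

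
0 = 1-1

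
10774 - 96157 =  - 85383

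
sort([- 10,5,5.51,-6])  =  [ - 10, - 6, 5,5.51]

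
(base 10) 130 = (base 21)64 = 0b10000010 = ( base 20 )6A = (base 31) 46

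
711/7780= 711/7780= 0.09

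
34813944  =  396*87914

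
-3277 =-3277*1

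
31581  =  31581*1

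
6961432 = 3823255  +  3138177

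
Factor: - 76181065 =  -  5^1*15236213^1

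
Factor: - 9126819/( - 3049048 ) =2^(-3 )*3^2*13^1*257^(  -  1)*1483^( - 1 )*78007^1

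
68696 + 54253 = 122949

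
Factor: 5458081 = 5458081^1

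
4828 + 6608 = 11436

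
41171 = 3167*13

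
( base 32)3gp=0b111000011001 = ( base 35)2x4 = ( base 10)3609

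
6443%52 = 47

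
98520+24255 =122775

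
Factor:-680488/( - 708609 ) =2^3*3^(  -  1) * 11^(-1)* 109^ ( - 1)*197^ (-1 )*85061^1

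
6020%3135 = 2885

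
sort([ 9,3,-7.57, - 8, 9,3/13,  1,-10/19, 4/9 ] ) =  [ - 8, - 7.57, - 10/19, 3/13, 4/9,1,  3, 9, 9]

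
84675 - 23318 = 61357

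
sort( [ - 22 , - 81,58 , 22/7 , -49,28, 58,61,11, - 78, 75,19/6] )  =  [  -  81, - 78,- 49, -22,22/7,19/6, 11,28, 58, 58,61,75 ] 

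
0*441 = 0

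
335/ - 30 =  - 12  +  5/6 = - 11.17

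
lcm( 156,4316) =12948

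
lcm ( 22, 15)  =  330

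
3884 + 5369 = 9253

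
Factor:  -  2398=  -  2^1*11^1*109^1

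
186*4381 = 814866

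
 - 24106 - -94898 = 70792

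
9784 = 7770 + 2014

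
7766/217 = 7766/217 = 35.79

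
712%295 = 122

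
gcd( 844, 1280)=4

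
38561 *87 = 3354807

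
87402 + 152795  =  240197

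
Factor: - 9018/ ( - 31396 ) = 2^( - 1)* 3^3 * 47^( - 1)=   27/94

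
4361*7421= 32362981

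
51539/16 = 3221  +  3/16 =3221.19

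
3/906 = 1/302 = 0.00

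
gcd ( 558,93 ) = 93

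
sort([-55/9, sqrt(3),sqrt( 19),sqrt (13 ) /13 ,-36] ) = [ - 36,-55/9, sqrt(13 ) /13,  sqrt(3) , sqrt(19)]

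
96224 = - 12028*( - 8 )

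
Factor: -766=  - 2^1 * 383^1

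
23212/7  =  3316 = 3316.00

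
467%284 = 183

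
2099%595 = 314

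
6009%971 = 183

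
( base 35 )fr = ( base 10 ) 552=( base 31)HP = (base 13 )336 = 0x228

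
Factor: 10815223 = 2287^1*4729^1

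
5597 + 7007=12604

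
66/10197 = 2/309=0.01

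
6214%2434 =1346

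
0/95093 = 0 = 0.00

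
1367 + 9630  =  10997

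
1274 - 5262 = - 3988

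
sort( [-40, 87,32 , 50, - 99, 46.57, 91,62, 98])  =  [ - 99, - 40,32,46.57, 50, 62,87 , 91, 98] 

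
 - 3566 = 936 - 4502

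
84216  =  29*2904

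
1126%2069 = 1126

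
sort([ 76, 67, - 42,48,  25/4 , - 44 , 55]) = [-44, - 42,25/4, 48,55,67, 76]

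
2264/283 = 8 = 8.00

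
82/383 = 82/383=0.21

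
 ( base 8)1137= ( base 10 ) 607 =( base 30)K7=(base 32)IV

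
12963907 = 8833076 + 4130831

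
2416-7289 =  - 4873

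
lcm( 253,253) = 253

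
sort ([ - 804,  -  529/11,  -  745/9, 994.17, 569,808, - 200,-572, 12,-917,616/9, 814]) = [ - 917,  -  804,  -  572,-200, - 745/9, - 529/11,12, 616/9, 569, 808,814,994.17]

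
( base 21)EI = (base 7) 624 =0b100111000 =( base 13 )1B0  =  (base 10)312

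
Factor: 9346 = 2^1*4673^1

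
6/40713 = 2/13571 = 0.00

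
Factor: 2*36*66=4752=2^4*3^3*11^1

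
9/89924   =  9/89924 = 0.00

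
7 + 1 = 8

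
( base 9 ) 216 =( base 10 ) 177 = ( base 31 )5m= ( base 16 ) b1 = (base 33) 5c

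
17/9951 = 17/9951 = 0.00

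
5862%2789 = 284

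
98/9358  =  49/4679 =0.01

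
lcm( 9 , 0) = 0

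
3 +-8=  - 5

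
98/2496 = 49/1248= 0.04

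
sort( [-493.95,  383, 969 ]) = [ - 493.95 , 383, 969 ] 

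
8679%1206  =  237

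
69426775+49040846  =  118467621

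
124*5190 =643560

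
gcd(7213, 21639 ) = 7213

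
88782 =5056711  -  4967929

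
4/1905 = 4/1905= 0.00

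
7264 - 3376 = 3888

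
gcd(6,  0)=6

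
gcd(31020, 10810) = 470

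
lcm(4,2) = 4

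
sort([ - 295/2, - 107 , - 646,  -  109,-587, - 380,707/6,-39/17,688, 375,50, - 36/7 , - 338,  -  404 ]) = [ - 646, - 587, - 404, - 380, - 338, -295/2, - 109, - 107, - 36/7,  -  39/17,50,707/6, 375,688]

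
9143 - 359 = 8784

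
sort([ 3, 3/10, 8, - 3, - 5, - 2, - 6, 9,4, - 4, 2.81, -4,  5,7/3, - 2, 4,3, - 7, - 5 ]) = [ - 7,  -  6 , - 5, - 5, - 4,-4, - 3, - 2, - 2,  3/10,  7/3, 2.81, 3, 3, 4, 4, 5,  8, 9 ]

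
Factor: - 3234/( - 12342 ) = 49/187 = 7^2*11^( - 1 )*17^( - 1)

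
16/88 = 2/11 = 0.18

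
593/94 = 593/94 = 6.31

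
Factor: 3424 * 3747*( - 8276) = -106178828928 = -2^7*3^1*  107^1*1249^1*2069^1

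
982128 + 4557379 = 5539507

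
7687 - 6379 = 1308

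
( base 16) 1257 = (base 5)122240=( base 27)6BO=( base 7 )16455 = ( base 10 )4695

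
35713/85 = 35713/85 = 420.15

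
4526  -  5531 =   -  1005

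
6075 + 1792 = 7867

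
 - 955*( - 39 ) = 37245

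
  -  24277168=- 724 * 33532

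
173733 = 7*24819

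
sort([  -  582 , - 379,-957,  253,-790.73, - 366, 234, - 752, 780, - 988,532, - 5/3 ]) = [ - 988, - 957, - 790.73, - 752, - 582,-379, - 366, - 5/3,234 , 253,532,780]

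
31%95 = 31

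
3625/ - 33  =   - 110 + 5/33 =- 109.85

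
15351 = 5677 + 9674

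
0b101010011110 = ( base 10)2718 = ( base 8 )5236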